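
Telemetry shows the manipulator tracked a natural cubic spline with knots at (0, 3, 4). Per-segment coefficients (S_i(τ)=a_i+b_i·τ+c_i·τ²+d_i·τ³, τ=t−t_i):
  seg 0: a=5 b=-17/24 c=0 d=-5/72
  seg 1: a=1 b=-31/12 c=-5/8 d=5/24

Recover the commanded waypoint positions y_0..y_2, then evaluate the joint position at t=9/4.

y_0 = S_0(0) = a_0 = 5
y_1 = S_1(0) = a_1 = 1
y_2 = S_1(1) = -2
t_q=9/4 is in segment 0 (τ=9/4); S_0(τ)=1339/512

y_0=5 y_1=1 y_2=-2
S(9/4) = 1339/512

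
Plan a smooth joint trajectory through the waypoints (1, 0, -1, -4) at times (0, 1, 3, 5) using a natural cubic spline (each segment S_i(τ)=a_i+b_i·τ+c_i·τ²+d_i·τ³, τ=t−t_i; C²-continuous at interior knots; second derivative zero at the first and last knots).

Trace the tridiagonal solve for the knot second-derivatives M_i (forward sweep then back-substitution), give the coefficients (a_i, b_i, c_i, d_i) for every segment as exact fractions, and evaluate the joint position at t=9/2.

  seg 0: a=1 b=-25/22 c=0 d=3/22
  seg 1: a=0 b=-8/11 c=9/22 d=-13/88
  seg 2: a=-1 b=-19/22 c=-21/44 d=7/88
S(9/2) = -2183/704

Δ: Δ0=-1, Δ1=-1/2, Δ2=-3/2
row 1: diag=6, rhs=3; c'=1/3, d'=1/2
row 2: denom=8−2·1/3=22/3; d'=(-6−2·1/2)/(22/3)=-21/22
back: M2=-21/22
back: M1=1/2−1/3·-21/22=9/11
M: M0=0, M1=9/11, M2=-21/22, M3=0
seg 0: a=1, c=M0/2=0, d=(M1−M0)/(6·1)=3/22, b=Δ0−h0·(2M0+M1)/6=-25/22
seg 1: a=0, c=M1/2=9/22, d=(M2−M1)/(6·2)=-13/88, b=Δ1−h1·(2M1+M2)/6=-8/11
seg 2: a=-1, c=M2/2=-21/44, d=(M3−M2)/(6·2)=7/88, b=Δ2−h2·(2M2+M3)/6=-19/22
t_q=9/2 → seg 2, τ=3/2; S=-1+-19/22·τ+-21/44·τ²+7/88·τ³=-2183/704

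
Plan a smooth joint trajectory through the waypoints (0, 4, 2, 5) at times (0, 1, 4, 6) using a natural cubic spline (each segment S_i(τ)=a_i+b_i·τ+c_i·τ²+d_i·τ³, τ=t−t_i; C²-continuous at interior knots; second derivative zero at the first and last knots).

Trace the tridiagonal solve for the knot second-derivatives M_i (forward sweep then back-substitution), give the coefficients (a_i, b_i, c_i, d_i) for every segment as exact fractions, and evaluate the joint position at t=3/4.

  seg 0: a=0 b=2023/426 c=0 d=-319/426
  seg 1: a=4 b=533/213 c=-319/142 d=169/426
  seg 2: a=2 b=-113/426 c=94/71 d=-47/213
S(3/4) = 29497/9088

Δ: Δ0=4, Δ1=-2/3, Δ2=3/2
row 1: diag=8, rhs=-28; c'=3/8, d'=-7/2
row 2: denom=10−3·3/8=71/8; d'=(13−3·-7/2)/(71/8)=188/71
back: M2=188/71
back: M1=-7/2−3/8·188/71=-319/71
M: M0=0, M1=-319/71, M2=188/71, M3=0
seg 0: a=0, c=M0/2=0, d=(M1−M0)/(6·1)=-319/426, b=Δ0−h0·(2M0+M1)/6=2023/426
seg 1: a=4, c=M1/2=-319/142, d=(M2−M1)/(6·3)=169/426, b=Δ1−h1·(2M1+M2)/6=533/213
seg 2: a=2, c=M2/2=94/71, d=(M3−M2)/(6·2)=-47/213, b=Δ2−h2·(2M2+M3)/6=-113/426
t_q=3/4 → seg 0, τ=3/4; S=0+2023/426·τ+0·τ²+-319/426·τ³=29497/9088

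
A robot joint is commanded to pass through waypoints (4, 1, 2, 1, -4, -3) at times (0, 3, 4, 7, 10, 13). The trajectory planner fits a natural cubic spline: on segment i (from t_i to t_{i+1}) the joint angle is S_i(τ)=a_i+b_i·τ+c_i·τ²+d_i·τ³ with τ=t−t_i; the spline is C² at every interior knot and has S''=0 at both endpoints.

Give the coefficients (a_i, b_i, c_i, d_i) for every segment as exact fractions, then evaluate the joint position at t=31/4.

Δ: Δ0=-1, Δ1=1, Δ2=-1/3, Δ3=-5/3, Δ4=1/3
row 1: diag=8, rhs=12; c'=1/8, d'=3/2
row 2: denom=8−1·1/8=63/8; d'=(-8−1·3/2)/(63/8)=-76/63
row 3: denom=12−3·8/21=76/7; d'=(-8−3·-76/63)/(76/7)=-23/57
row 4: denom=12−3·21/76=849/76; d'=(12−3·-23/57)/(849/76)=1004/849
back: M4=1004/849
back: M3=-23/57−21/76·1004/849=-620/849
back: M2=-76/63−8/21·-620/849=-788/849
back: M1=3/2−1/8·-788/849=1372/849
M: M0=0, M1=1372/849, M2=-788/849, M3=-620/849, M4=1004/849, M5=0
seg 0: a=4, c=M0/2=0, d=(M1−M0)/(6·3)=686/7641, b=Δ0−h0·(2M0+M1)/6=-1535/849
seg 1: a=1, c=M1/2=686/849, d=(M2−M1)/(6·1)=-120/283, b=Δ1−h1·(2M1+M2)/6=523/849
seg 2: a=2, c=M2/2=-394/849, d=(M3−M2)/(6·3)=28/2547, b=Δ2−h2·(2M2+M3)/6=815/849
seg 3: a=1, c=M3/2=-310/849, d=(M4−M3)/(6·3)=812/7641, b=Δ3−h3·(2M3+M4)/6=-1297/849
seg 4: a=-4, c=M4/2=502/849, d=(M5−M4)/(6·3)=-502/7641, b=Δ4−h4·(2M4+M5)/6=-721/849
t_q=31/4 → seg 3, τ=3/4; S=1+-1297/849·τ+-310/849·τ²+812/7641·τ³=-1387/4528

  seg 0: a=4 b=-1535/849 c=0 d=686/7641
  seg 1: a=1 b=523/849 c=686/849 d=-120/283
  seg 2: a=2 b=815/849 c=-394/849 d=28/2547
  seg 3: a=1 b=-1297/849 c=-310/849 d=812/7641
  seg 4: a=-4 b=-721/849 c=502/849 d=-502/7641
S(31/4) = -1387/4528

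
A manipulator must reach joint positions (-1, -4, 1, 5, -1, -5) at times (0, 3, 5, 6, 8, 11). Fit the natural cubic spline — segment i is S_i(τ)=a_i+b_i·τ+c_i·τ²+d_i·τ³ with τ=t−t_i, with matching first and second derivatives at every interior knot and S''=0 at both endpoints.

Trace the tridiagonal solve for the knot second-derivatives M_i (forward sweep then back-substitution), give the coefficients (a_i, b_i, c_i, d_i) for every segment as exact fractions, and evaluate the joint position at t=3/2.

Δ: Δ0=-1, Δ1=5/2, Δ2=4, Δ3=-3, Δ4=-4/3
row 1: diag=10, rhs=21; c'=1/5, d'=21/10
row 2: denom=6−2·1/5=28/5; d'=(9−2·21/10)/(28/5)=6/7
row 3: denom=6−1·5/28=163/28; d'=(-42−1·6/7)/(163/28)=-1200/163
row 4: denom=10−2·56/163=1518/163; d'=(10−2·-1200/163)/(1518/163)=2015/759
back: M4=2015/759
back: M3=-1200/163−56/163·2015/759=-6280/759
back: M2=6/7−5/28·-6280/759=1772/759
back: M1=21/10−1/5·1772/759=2479/1518
M: M0=0, M1=2479/1518, M2=1772/759, M3=-6280/759, M4=2015/759, M5=0
seg 0: a=-1, c=M0/2=0, d=(M1−M0)/(6·3)=2479/27324, b=Δ0−h0·(2M0+M1)/6=-5515/3036
seg 1: a=-4, c=M1/2=2479/3036, d=(M2−M1)/(6·2)=355/6072, b=Δ1−h1·(2M1+M2)/6=961/1518
seg 2: a=1, c=M2/2=886/759, d=(M3−M2)/(6·1)=-122/69, b=Δ2−h2·(2M2+M3)/6=1164/253
seg 3: a=5, c=M3/2=-3140/759, d=(M4−M3)/(6·2)=2765/3036, b=Δ3−h3·(2M3+M4)/6=1238/759
seg 4: a=-1, c=M4/2=2015/1518, d=(M5−M4)/(6·3)=-2015/13662, b=Δ4−h4·(2M4+M5)/6=-1009/253
t_q=3/2 → seg 0, τ=3/2; S=-1+-5515/3036·τ+0·τ²+2479/27324·τ³=-27677/8096

  seg 0: a=-1 b=-5515/3036 c=0 d=2479/27324
  seg 1: a=-4 b=961/1518 c=2479/3036 d=355/6072
  seg 2: a=1 b=1164/253 c=886/759 d=-122/69
  seg 3: a=5 b=1238/759 c=-3140/759 d=2765/3036
  seg 4: a=-1 b=-1009/253 c=2015/1518 d=-2015/13662
S(3/2) = -27677/8096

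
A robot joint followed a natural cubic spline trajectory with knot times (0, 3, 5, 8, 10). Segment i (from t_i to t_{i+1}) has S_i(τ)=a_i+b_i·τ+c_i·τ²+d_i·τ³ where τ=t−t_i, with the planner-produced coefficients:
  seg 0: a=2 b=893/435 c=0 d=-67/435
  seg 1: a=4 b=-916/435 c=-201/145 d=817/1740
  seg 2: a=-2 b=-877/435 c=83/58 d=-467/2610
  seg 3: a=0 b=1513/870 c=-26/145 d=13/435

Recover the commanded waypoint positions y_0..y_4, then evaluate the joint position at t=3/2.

y_0 = S_0(0) = a_0 = 2
y_1 = S_1(0) = a_1 = 4
y_2 = S_2(0) = a_2 = -2
y_3 = S_3(0) = a_3 = 0
y_4 = S_3(2) = 3
t_q=3/2 is in segment 0 (τ=3/2); S_0(τ)=5289/1160

y_0=2 y_1=4 y_2=-2 y_3=0 y_4=3
S(3/2) = 5289/1160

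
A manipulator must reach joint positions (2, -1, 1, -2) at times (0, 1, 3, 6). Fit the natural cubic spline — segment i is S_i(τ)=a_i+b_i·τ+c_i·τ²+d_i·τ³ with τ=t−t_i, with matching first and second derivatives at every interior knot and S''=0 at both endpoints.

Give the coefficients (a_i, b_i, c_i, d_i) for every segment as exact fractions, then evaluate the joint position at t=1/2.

  seg 0: a=2 b=-53/14 c=0 d=11/14
  seg 1: a=-1 b=-10/7 c=33/14 d=-4/7
  seg 2: a=1 b=8/7 c=-15/14 d=5/42
S(1/2) = 23/112

Δ: Δ0=-3, Δ1=1, Δ2=-1
row 1: diag=6, rhs=24; c'=1/3, d'=4
row 2: denom=10−2·1/3=28/3; d'=(-12−2·4)/(28/3)=-15/7
back: M2=-15/7
back: M1=4−1/3·-15/7=33/7
M: M0=0, M1=33/7, M2=-15/7, M3=0
seg 0: a=2, c=M0/2=0, d=(M1−M0)/(6·1)=11/14, b=Δ0−h0·(2M0+M1)/6=-53/14
seg 1: a=-1, c=M1/2=33/14, d=(M2−M1)/(6·2)=-4/7, b=Δ1−h1·(2M1+M2)/6=-10/7
seg 2: a=1, c=M2/2=-15/14, d=(M3−M2)/(6·3)=5/42, b=Δ2−h2·(2M2+M3)/6=8/7
t_q=1/2 → seg 0, τ=1/2; S=2+-53/14·τ+0·τ²+11/14·τ³=23/112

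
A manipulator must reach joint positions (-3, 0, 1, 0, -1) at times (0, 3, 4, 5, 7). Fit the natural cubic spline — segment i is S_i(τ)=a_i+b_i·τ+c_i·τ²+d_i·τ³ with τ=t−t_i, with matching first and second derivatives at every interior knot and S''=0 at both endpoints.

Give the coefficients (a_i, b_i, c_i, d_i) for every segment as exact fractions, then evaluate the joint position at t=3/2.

Δ: Δ0=1, Δ1=1, Δ2=-1, Δ3=-1/2
row 1: diag=8, rhs=0; c'=1/8, d'=0
row 2: denom=4−1·1/8=31/8; d'=(-12−1·0)/(31/8)=-96/31
row 3: denom=6−1·8/31=178/31; d'=(3−1·-96/31)/(178/31)=189/178
back: M3=189/178
back: M2=-96/31−8/31·189/178=-300/89
back: M1=0−1/8·-300/89=75/178
M: M0=0, M1=75/178, M2=-300/89, M3=189/178, M4=0
seg 0: a=-3, c=M0/2=0, d=(M1−M0)/(6·3)=25/1068, b=Δ0−h0·(2M0+M1)/6=281/356
seg 1: a=0, c=M1/2=75/356, d=(M2−M1)/(6·1)=-225/356, b=Δ1−h1·(2M1+M2)/6=253/178
seg 2: a=1, c=M2/2=-150/89, d=(M3−M2)/(6·1)=263/356, b=Δ2−h2·(2M2+M3)/6=-19/356
seg 3: a=0, c=M3/2=189/356, d=(M4−M3)/(6·2)=-63/712, b=Δ3−h3·(2M3+M4)/6=-215/178
t_q=3/2 → seg 0, τ=3/2; S=-3+281/356·τ+0·τ²+25/1068·τ³=-4947/2848

  seg 0: a=-3 b=281/356 c=0 d=25/1068
  seg 1: a=0 b=253/178 c=75/356 d=-225/356
  seg 2: a=1 b=-19/356 c=-150/89 d=263/356
  seg 3: a=0 b=-215/178 c=189/356 d=-63/712
S(3/2) = -4947/2848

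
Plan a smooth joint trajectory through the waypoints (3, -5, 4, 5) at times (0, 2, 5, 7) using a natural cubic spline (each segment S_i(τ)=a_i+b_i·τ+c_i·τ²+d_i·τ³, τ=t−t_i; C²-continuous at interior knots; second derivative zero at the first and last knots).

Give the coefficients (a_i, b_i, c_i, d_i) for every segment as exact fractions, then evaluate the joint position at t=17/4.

Δ: Δ0=-4, Δ1=3, Δ2=1/2
row 1: diag=10, rhs=42; c'=3/10, d'=21/5
row 2: denom=10−3·3/10=91/10; d'=(-15−3·21/5)/(91/10)=-276/91
back: M2=-276/91
back: M1=21/5−3/10·-276/91=465/91
M: M0=0, M1=465/91, M2=-276/91, M3=0
seg 0: a=3, c=M0/2=0, d=(M1−M0)/(6·2)=155/364, b=Δ0−h0·(2M0+M1)/6=-519/91
seg 1: a=-5, c=M1/2=465/182, d=(M2−M1)/(6·3)=-19/42, b=Δ1−h1·(2M1+M2)/6=-54/91
seg 2: a=4, c=M2/2=-138/91, d=(M3−M2)/(6·2)=23/91, b=Δ2−h2·(2M2+M3)/6=459/182
t_q=17/4 → seg 1, τ=9/4; S=-5+-54/91·τ+465/182·τ²+-19/42·τ³=16847/11648

  seg 0: a=3 b=-519/91 c=0 d=155/364
  seg 1: a=-5 b=-54/91 c=465/182 d=-19/42
  seg 2: a=4 b=459/182 c=-138/91 d=23/91
S(17/4) = 16847/11648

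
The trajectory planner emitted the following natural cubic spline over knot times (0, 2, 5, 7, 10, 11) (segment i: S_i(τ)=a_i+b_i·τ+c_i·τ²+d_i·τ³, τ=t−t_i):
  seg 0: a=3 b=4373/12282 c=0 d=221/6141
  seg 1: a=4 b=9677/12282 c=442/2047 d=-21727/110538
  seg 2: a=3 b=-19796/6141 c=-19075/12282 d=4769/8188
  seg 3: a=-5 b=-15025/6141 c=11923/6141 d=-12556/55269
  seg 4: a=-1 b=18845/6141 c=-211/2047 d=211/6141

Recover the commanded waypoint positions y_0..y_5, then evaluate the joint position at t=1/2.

y_0 = S_0(0) = a_0 = 3
y_1 = S_1(0) = a_1 = 4
y_2 = S_2(0) = a_2 = 3
y_3 = S_3(0) = a_3 = -5
y_4 = S_4(0) = a_4 = -1
y_5 = S_4(1) = 2
t_q=1/2 is in segment 0 (τ=1/2); S_0(τ)=52117/16376

y_0=3 y_1=4 y_2=3 y_3=-5 y_4=-1 y_5=2
S(1/2) = 52117/16376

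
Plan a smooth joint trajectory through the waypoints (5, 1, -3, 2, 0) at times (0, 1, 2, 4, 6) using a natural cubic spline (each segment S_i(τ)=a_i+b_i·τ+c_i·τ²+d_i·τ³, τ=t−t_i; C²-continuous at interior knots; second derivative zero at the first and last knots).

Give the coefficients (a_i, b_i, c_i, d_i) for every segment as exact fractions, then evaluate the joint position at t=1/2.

  seg 0: a=5 b=-613/168 c=0 d=-59/168
  seg 1: a=1 b=-395/84 c=-59/56 d=295/168
  seg 2: a=-3 b=-37/24 c=59/14 d=-737/672
  seg 3: a=2 b=181/84 c=-265/112 d=265/672
S(1/2) = 1403/448

Δ: Δ0=-4, Δ1=-4, Δ2=5/2, Δ3=-1
row 1: diag=4, rhs=0; c'=1/4, d'=0
row 2: denom=6−1·1/4=23/4; d'=(39−1·0)/(23/4)=156/23
row 3: denom=8−2·8/23=168/23; d'=(-21−2·156/23)/(168/23)=-265/56
back: M3=-265/56
back: M2=156/23−8/23·-265/56=59/7
back: M1=0−1/4·59/7=-59/28
M: M0=0, M1=-59/28, M2=59/7, M3=-265/56, M4=0
seg 0: a=5, c=M0/2=0, d=(M1−M0)/(6·1)=-59/168, b=Δ0−h0·(2M0+M1)/6=-613/168
seg 1: a=1, c=M1/2=-59/56, d=(M2−M1)/(6·1)=295/168, b=Δ1−h1·(2M1+M2)/6=-395/84
seg 2: a=-3, c=M2/2=59/14, d=(M3−M2)/(6·2)=-737/672, b=Δ2−h2·(2M2+M3)/6=-37/24
seg 3: a=2, c=M3/2=-265/112, d=(M4−M3)/(6·2)=265/672, b=Δ3−h3·(2M3+M4)/6=181/84
t_q=1/2 → seg 0, τ=1/2; S=5+-613/168·τ+0·τ²+-59/168·τ³=1403/448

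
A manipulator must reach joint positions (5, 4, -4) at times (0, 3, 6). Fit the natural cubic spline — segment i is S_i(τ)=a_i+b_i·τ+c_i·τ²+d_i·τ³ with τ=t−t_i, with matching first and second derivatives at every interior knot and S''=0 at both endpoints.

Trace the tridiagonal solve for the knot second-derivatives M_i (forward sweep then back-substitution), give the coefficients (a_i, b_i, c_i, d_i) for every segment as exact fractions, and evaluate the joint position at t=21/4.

Δ: Δ0=-1/3, Δ1=-8/3
row 1: diag=12, rhs=-14; c'=1/4, d'=-7/6
back: M1=-7/6
M: M0=0, M1=-7/6, M2=0
seg 0: a=5, c=M0/2=0, d=(M1−M0)/(6·3)=-7/108, b=Δ0−h0·(2M0+M1)/6=1/4
seg 1: a=4, c=M1/2=-7/12, d=(M2−M1)/(6·3)=7/108, b=Δ1−h1·(2M1+M2)/6=-3/2
t_q=21/4 → seg 1, τ=9/4; S=4+-3/2·τ+-7/12·τ²+7/108·τ³=-407/256

  seg 0: a=5 b=1/4 c=0 d=-7/108
  seg 1: a=4 b=-3/2 c=-7/12 d=7/108
S(21/4) = -407/256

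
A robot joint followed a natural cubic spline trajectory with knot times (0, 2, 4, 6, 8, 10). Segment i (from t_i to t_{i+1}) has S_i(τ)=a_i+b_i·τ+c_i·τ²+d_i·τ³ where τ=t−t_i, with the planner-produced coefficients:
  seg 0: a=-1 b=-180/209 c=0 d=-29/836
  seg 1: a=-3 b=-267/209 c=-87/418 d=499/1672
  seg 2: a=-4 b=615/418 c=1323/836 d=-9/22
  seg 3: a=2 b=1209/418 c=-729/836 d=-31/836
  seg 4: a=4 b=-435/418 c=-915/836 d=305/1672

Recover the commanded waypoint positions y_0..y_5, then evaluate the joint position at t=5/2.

y_0=-1 y_1=-3 y_2=-4 y_3=2 y_4=4 y_5=-1
S(5/2) = -48869/13376

y_0 = S_0(0) = a_0 = -1
y_1 = S_1(0) = a_1 = -3
y_2 = S_2(0) = a_2 = -4
y_3 = S_3(0) = a_3 = 2
y_4 = S_4(0) = a_4 = 4
y_5 = S_4(2) = -1
t_q=5/2 is in segment 1 (τ=1/2); S_1(τ)=-48869/13376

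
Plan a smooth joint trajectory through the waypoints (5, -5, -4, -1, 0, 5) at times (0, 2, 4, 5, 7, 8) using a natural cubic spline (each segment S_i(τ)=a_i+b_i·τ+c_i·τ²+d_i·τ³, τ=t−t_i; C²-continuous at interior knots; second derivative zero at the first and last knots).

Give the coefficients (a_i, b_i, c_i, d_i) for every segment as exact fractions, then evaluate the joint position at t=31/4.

Δ: Δ0=-5, Δ1=1/2, Δ2=3, Δ3=1/2, Δ4=5
row 1: diag=8, rhs=33; c'=1/4, d'=33/8
row 2: denom=6−2·1/4=11/2; d'=(15−2·33/8)/(11/2)=27/22
row 3: denom=6−1·2/11=64/11; d'=(-15−1·27/22)/(64/11)=-357/128
row 4: denom=6−2·11/32=85/16; d'=(27−2·-357/128)/(85/16)=417/68
back: M4=417/68
back: M3=-357/128−11/32·417/68=-333/68
back: M2=27/22−2/11·-333/68=36/17
back: M1=33/8−1/4·36/17=489/136
M: M0=0, M1=489/136, M2=36/17, M3=-333/68, M4=417/68, M5=0
seg 0: a=5, c=M0/2=0, d=(M1−M0)/(6·2)=163/544, b=Δ0−h0·(2M0+M1)/6=-843/136
seg 1: a=-5, c=M1/2=489/272, d=(M2−M1)/(6·2)=-67/544, b=Δ1−h1·(2M1+M2)/6=-177/68
seg 2: a=-4, c=M2/2=18/17, d=(M3−M2)/(6·1)=-159/136, b=Δ2−h2·(2M2+M3)/6=423/136
seg 3: a=-1, c=M3/2=-333/136, d=(M4−M3)/(6·2)=125/136, b=Δ3−h3·(2M3+M4)/6=117/68
seg 4: a=0, c=M4/2=417/136, d=(M5−M4)/(6·1)=-139/136, b=Δ4−h4·(2M4+M5)/6=201/68
t_q=31/4 → seg 4, τ=3/4; S=0+201/68·τ+417/136·τ²+-139/136·τ³=30555/8704

  seg 0: a=5 b=-843/136 c=0 d=163/544
  seg 1: a=-5 b=-177/68 c=489/272 d=-67/544
  seg 2: a=-4 b=423/136 c=18/17 d=-159/136
  seg 3: a=-1 b=117/68 c=-333/136 d=125/136
  seg 4: a=0 b=201/68 c=417/136 d=-139/136
S(31/4) = 30555/8704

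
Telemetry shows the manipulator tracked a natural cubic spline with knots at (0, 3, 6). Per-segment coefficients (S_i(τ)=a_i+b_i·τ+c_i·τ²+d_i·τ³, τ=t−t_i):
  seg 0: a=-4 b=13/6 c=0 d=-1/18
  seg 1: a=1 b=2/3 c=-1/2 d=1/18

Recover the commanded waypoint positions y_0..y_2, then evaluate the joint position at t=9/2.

y_0 = S_0(0) = a_0 = -4
y_1 = S_1(0) = a_1 = 1
y_2 = S_1(3) = 0
t_q=9/2 is in segment 1 (τ=3/2); S_1(τ)=17/16

y_0=-4 y_1=1 y_2=0
S(9/2) = 17/16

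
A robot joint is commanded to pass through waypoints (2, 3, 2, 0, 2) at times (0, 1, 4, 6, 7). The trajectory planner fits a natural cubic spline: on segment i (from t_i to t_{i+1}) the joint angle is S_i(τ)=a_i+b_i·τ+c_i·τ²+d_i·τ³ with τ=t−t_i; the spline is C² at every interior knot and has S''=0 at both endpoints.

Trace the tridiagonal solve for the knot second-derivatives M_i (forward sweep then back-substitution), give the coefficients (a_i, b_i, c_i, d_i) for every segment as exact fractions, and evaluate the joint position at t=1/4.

Δ: Δ0=1, Δ1=-1/3, Δ2=-1, Δ3=2
row 1: diag=8, rhs=-8; c'=3/8, d'=-1
row 2: denom=10−3·3/8=71/8; d'=(-4−3·-1)/(71/8)=-8/71
row 3: denom=6−2·16/71=394/71; d'=(18−2·-8/71)/(394/71)=647/197
back: M3=647/197
back: M2=-8/71−16/71·647/197=-168/197
back: M1=-1−3/8·-168/197=-134/197
M: M0=0, M1=-134/197, M2=-168/197, M3=647/197, M4=0
seg 0: a=2, c=M0/2=0, d=(M1−M0)/(6·1)=-67/591, b=Δ0−h0·(2M0+M1)/6=658/591
seg 1: a=3, c=M1/2=-67/197, d=(M2−M1)/(6·3)=-17/1773, b=Δ1−h1·(2M1+M2)/6=457/591
seg 2: a=2, c=M2/2=-84/197, d=(M3−M2)/(6·2)=815/2364, b=Δ2−h2·(2M2+M3)/6=-902/591
seg 3: a=0, c=M3/2=647/394, d=(M4−M3)/(6·1)=-647/1182, b=Δ3−h3·(2M3+M4)/6=535/591
t_q=1/4 → seg 0, τ=1/4; S=2+658/591·τ+0·τ²+-67/591·τ³=28703/12608

  seg 0: a=2 b=658/591 c=0 d=-67/591
  seg 1: a=3 b=457/591 c=-67/197 d=-17/1773
  seg 2: a=2 b=-902/591 c=-84/197 d=815/2364
  seg 3: a=0 b=535/591 c=647/394 d=-647/1182
S(1/4) = 28703/12608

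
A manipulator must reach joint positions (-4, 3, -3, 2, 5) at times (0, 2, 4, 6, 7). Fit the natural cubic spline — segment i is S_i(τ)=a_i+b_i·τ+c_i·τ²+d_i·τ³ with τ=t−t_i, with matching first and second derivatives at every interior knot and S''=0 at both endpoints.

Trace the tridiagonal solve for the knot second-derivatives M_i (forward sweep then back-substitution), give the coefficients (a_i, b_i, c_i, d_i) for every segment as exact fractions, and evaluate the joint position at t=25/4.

Δ: Δ0=7/2, Δ1=-3, Δ2=5/2, Δ3=3
row 1: diag=8, rhs=-39; c'=1/4, d'=-39/8
row 2: denom=8−2·1/4=15/2; d'=(33−2·-39/8)/(15/2)=57/10
row 3: denom=6−2·4/15=82/15; d'=(3−2·57/10)/(82/15)=-63/41
back: M3=-63/41
back: M2=57/10−4/15·-63/41=501/82
back: M1=-39/8−1/4·501/82=-525/82
M: M0=0, M1=-525/82, M2=501/82, M3=-63/41, M4=0
seg 0: a=-4, c=M0/2=0, d=(M1−M0)/(6·2)=-175/328, b=Δ0−h0·(2M0+M1)/6=231/41
seg 1: a=3, c=M1/2=-525/164, d=(M2−M1)/(6·2)=171/164, b=Δ1−h1·(2M1+M2)/6=-63/82
seg 2: a=-3, c=M2/2=501/164, d=(M3−M2)/(6·2)=-209/328, b=Δ2−h2·(2M2+M3)/6=-87/82
seg 3: a=2, c=M3/2=-63/82, d=(M4−M3)/(6·1)=21/82, b=Δ3−h3·(2M3+M4)/6=144/41
t_q=25/4 → seg 3, τ=1/4; S=2+144/41·τ+-63/82·τ²+21/82·τ³=14873/5248

  seg 0: a=-4 b=231/41 c=0 d=-175/328
  seg 1: a=3 b=-63/82 c=-525/164 d=171/164
  seg 2: a=-3 b=-87/82 c=501/164 d=-209/328
  seg 3: a=2 b=144/41 c=-63/82 d=21/82
S(25/4) = 14873/5248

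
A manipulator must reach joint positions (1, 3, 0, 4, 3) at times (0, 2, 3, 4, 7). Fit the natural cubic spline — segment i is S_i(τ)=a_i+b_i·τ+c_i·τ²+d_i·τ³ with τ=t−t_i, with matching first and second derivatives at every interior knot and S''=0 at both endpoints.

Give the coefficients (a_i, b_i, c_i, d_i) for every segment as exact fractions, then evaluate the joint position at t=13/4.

  seg 0: a=1 b=820/267 c=0 d=-553/1068
  seg 1: a=3 b=-839/267 c=-553/178 d=1735/534
  seg 2: a=0 b=209/534 c=591/89 d=-1619/534
  seg 3: a=4 b=1222/267 c=-437/178 d=437/1602
S(13/4) = 5303/11392

Δ: Δ0=1, Δ1=-3, Δ2=4, Δ3=-1/3
row 1: diag=6, rhs=-24; c'=1/6, d'=-4
row 2: denom=4−1·1/6=23/6; d'=(42−1·-4)/(23/6)=12
row 3: denom=8−1·6/23=178/23; d'=(-26−1·12)/(178/23)=-437/89
back: M3=-437/89
back: M2=12−6/23·-437/89=1182/89
back: M1=-4−1/6·1182/89=-553/89
M: M0=0, M1=-553/89, M2=1182/89, M3=-437/89, M4=0
seg 0: a=1, c=M0/2=0, d=(M1−M0)/(6·2)=-553/1068, b=Δ0−h0·(2M0+M1)/6=820/267
seg 1: a=3, c=M1/2=-553/178, d=(M2−M1)/(6·1)=1735/534, b=Δ1−h1·(2M1+M2)/6=-839/267
seg 2: a=0, c=M2/2=591/89, d=(M3−M2)/(6·1)=-1619/534, b=Δ2−h2·(2M2+M3)/6=209/534
seg 3: a=4, c=M3/2=-437/178, d=(M4−M3)/(6·3)=437/1602, b=Δ3−h3·(2M3+M4)/6=1222/267
t_q=13/4 → seg 2, τ=1/4; S=0+209/534·τ+591/89·τ²+-1619/534·τ³=5303/11392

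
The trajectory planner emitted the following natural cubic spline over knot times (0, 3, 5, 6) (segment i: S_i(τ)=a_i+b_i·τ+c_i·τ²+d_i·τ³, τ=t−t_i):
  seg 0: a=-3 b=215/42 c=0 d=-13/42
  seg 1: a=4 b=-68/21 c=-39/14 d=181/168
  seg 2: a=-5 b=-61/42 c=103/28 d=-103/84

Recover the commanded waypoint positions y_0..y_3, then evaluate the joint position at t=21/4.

y_0 = S_0(0) = a_0 = -3
y_1 = S_1(0) = a_1 = 4
y_2 = S_2(0) = a_2 = -5
y_3 = S_2(1) = -4
t_q=21/4 is in segment 2 (τ=1/4); S_2(τ)=-1319/256

y_0=-3 y_1=4 y_2=-5 y_3=-4
S(21/4) = -1319/256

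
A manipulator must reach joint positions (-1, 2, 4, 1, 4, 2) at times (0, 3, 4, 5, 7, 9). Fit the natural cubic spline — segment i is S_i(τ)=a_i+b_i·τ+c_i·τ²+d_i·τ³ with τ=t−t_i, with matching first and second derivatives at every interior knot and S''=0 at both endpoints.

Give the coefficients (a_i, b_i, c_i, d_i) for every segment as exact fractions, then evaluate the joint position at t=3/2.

Δ: Δ0=1, Δ1=2, Δ2=-3, Δ3=3/2, Δ4=-1
row 1: diag=8, rhs=6; c'=1/8, d'=3/4
row 2: denom=4−1·1/8=31/8; d'=(-30−1·3/4)/(31/8)=-246/31
row 3: denom=6−1·8/31=178/31; d'=(27−1·-246/31)/(178/31)=1083/178
row 4: denom=8−2·31/89=650/89; d'=(-15−2·1083/178)/(650/89)=-93/25
back: M4=-93/25
back: M3=1083/178−31/89·-93/25=369/50
back: M2=-246/31−8/31·369/50=-246/25
back: M1=3/4−1/8·-246/25=99/50
M: M0=0, M1=99/50, M2=-246/25, M3=369/50, M4=-93/25, M5=0
seg 0: a=-1, c=M0/2=0, d=(M1−M0)/(6·3)=11/100, b=Δ0−h0·(2M0+M1)/6=1/100
seg 1: a=2, c=M1/2=99/100, d=(M2−M1)/(6·1)=-197/100, b=Δ1−h1·(2M1+M2)/6=149/50
seg 2: a=4, c=M2/2=-123/25, d=(M3−M2)/(6·1)=287/100, b=Δ2−h2·(2M2+M3)/6=-19/20
seg 3: a=1, c=M3/2=369/100, d=(M4−M3)/(6·2)=-37/40, b=Δ3−h3·(2M3+M4)/6=-109/50
seg 4: a=4, c=M4/2=-93/50, d=(M5−M4)/(6·2)=31/100, b=Δ4−h4·(2M4+M5)/6=37/25
t_q=3/2 → seg 0, τ=3/2; S=-1+1/100·τ+0·τ²+11/100·τ³=-491/800

  seg 0: a=-1 b=1/100 c=0 d=11/100
  seg 1: a=2 b=149/50 c=99/100 d=-197/100
  seg 2: a=4 b=-19/20 c=-123/25 d=287/100
  seg 3: a=1 b=-109/50 c=369/100 d=-37/40
  seg 4: a=4 b=37/25 c=-93/50 d=31/100
S(3/2) = -491/800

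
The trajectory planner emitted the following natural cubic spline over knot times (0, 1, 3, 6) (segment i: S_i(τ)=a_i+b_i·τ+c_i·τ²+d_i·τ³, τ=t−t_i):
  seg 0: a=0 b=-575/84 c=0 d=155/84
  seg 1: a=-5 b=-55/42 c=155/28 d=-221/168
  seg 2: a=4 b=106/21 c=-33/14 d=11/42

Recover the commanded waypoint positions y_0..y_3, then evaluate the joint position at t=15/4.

y_0 = S_0(0) = a_0 = 0
y_1 = S_1(0) = a_1 = -5
y_2 = S_2(0) = a_2 = 4
y_3 = S_2(3) = 5
t_q=15/4 is in segment 2 (τ=3/4); S_2(τ)=841/128

y_0=0 y_1=-5 y_2=4 y_3=5
S(15/4) = 841/128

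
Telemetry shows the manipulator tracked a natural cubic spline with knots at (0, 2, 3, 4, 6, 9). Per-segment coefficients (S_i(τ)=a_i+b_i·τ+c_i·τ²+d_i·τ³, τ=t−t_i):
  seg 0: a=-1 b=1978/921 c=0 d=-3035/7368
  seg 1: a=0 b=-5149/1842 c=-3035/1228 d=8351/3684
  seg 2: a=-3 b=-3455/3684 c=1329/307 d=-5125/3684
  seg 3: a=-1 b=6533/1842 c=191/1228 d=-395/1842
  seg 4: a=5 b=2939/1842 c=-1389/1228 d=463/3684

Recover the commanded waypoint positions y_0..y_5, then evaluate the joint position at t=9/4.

y_0 = S_0(0) = a_0 = -1
y_1 = S_1(0) = a_1 = 0
y_2 = S_2(0) = a_2 = -3
y_3 = S_3(0) = a_3 = -1
y_4 = S_4(0) = a_4 = 5
y_5 = S_4(3) = 3
t_q=9/4 is in segment 1 (τ=1/4); S_1(τ)=-64279/78592

y_0=-1 y_1=0 y_2=-3 y_3=-1 y_4=5 y_5=3
S(9/4) = -64279/78592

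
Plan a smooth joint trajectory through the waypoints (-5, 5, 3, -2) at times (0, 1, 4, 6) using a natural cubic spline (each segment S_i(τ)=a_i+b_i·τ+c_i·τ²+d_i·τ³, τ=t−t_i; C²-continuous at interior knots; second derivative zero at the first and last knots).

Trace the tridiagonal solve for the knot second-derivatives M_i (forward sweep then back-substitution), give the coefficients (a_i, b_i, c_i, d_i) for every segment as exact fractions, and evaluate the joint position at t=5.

Δ: Δ0=10, Δ1=-2/3, Δ2=-5/2
row 1: diag=8, rhs=-64; c'=3/8, d'=-8
row 2: denom=10−3·3/8=71/8; d'=(-11−3·-8)/(71/8)=104/71
back: M2=104/71
back: M1=-8−3/8·104/71=-607/71
M: M0=0, M1=-607/71, M2=104/71, M3=0
seg 0: a=-5, c=M0/2=0, d=(M1−M0)/(6·1)=-607/426, b=Δ0−h0·(2M0+M1)/6=4867/426
seg 1: a=5, c=M1/2=-607/142, d=(M2−M1)/(6·3)=79/142, b=Δ1−h1·(2M1+M2)/6=1523/213
seg 2: a=3, c=M2/2=52/71, d=(M3−M2)/(6·2)=-26/213, b=Δ2−h2·(2M2+M3)/6=-1481/426
t_q=5 → seg 2, τ=1; S=3+-1481/426·τ+52/71·τ²+-26/213·τ³=19/142

  seg 0: a=-5 b=4867/426 c=0 d=-607/426
  seg 1: a=5 b=1523/213 c=-607/142 d=79/142
  seg 2: a=3 b=-1481/426 c=52/71 d=-26/213
S(5) = 19/142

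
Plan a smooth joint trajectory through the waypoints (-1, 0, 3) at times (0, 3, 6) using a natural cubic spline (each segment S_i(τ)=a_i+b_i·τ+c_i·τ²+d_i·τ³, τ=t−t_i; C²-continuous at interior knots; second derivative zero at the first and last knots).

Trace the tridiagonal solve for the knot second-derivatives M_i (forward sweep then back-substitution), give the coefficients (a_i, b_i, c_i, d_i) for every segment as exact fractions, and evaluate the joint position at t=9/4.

Δ: Δ0=1/3, Δ1=1
row 1: diag=12, rhs=4; c'=1/4, d'=1/3
back: M1=1/3
M: M0=0, M1=1/3, M2=0
seg 0: a=-1, c=M0/2=0, d=(M1−M0)/(6·3)=1/54, b=Δ0−h0·(2M0+M1)/6=1/6
seg 1: a=0, c=M1/2=1/6, d=(M2−M1)/(6·3)=-1/54, b=Δ1−h1·(2M1+M2)/6=2/3
t_q=9/4 → seg 0, τ=9/4; S=-1+1/6·τ+0·τ²+1/54·τ³=-53/128

  seg 0: a=-1 b=1/6 c=0 d=1/54
  seg 1: a=0 b=2/3 c=1/6 d=-1/54
S(9/4) = -53/128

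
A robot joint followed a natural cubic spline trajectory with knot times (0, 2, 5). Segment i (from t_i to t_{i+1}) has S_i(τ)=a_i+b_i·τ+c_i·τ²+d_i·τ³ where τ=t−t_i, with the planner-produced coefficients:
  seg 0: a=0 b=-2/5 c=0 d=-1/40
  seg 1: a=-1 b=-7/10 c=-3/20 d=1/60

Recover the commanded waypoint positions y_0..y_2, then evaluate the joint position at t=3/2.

y_0=0 y_1=-1 y_2=-4
S(3/2) = -219/320

y_0 = S_0(0) = a_0 = 0
y_1 = S_1(0) = a_1 = -1
y_2 = S_1(3) = -4
t_q=3/2 is in segment 0 (τ=3/2); S_0(τ)=-219/320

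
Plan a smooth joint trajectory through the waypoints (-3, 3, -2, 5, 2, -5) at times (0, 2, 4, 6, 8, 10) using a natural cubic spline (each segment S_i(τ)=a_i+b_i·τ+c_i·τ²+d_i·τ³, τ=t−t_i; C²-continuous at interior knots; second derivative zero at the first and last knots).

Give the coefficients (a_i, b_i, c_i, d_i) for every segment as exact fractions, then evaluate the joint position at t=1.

  seg 0: a=-3 b=1043/209 c=0 d=-104/209
  seg 1: a=3 b=-205/209 c=-624/209 d=1861/1672
  seg 2: a=-2 b=181/418 c=3087/836 d=-95/88
  seg 3: a=5 b=470/209 c=-582/209 d=761/1672
  seg 4: a=2 b=-1433/418 c=-45/836 d=15/1672
S(1) = 312/209

Δ: Δ0=3, Δ1=-5/2, Δ2=7/2, Δ3=-3/2, Δ4=-7/2
row 1: diag=8, rhs=-33; c'=1/4, d'=-33/8
row 2: denom=8−2·1/4=15/2; d'=(36−2·-33/8)/(15/2)=59/10
row 3: denom=8−2·4/15=112/15; d'=(-30−2·59/10)/(112/15)=-627/112
row 4: denom=8−2·15/56=209/28; d'=(-12−2·-627/112)/(209/28)=-45/418
back: M4=-45/418
back: M3=-627/112−15/56·-45/418=-1164/209
back: M2=59/10−4/15·-1164/209=3087/418
back: M1=-33/8−1/4·3087/418=-1248/209
M: M0=0, M1=-1248/209, M2=3087/418, M3=-1164/209, M4=-45/418, M5=0
seg 0: a=-3, c=M0/2=0, d=(M1−M0)/(6·2)=-104/209, b=Δ0−h0·(2M0+M1)/6=1043/209
seg 1: a=3, c=M1/2=-624/209, d=(M2−M1)/(6·2)=1861/1672, b=Δ1−h1·(2M1+M2)/6=-205/209
seg 2: a=-2, c=M2/2=3087/836, d=(M3−M2)/(6·2)=-95/88, b=Δ2−h2·(2M2+M3)/6=181/418
seg 3: a=5, c=M3/2=-582/209, d=(M4−M3)/(6·2)=761/1672, b=Δ3−h3·(2M3+M4)/6=470/209
seg 4: a=2, c=M4/2=-45/836, d=(M5−M4)/(6·2)=15/1672, b=Δ4−h4·(2M4+M5)/6=-1433/418
t_q=1 → seg 0, τ=1; S=-3+1043/209·τ+0·τ²+-104/209·τ³=312/209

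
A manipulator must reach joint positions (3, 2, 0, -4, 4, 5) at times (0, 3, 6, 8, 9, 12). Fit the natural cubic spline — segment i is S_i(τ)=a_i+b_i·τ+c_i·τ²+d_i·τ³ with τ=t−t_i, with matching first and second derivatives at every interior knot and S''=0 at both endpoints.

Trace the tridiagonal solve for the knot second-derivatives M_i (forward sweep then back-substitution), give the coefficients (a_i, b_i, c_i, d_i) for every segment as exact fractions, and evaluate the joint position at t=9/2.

  seg 0: a=3 b=-1105/1611 c=0 d=568/14499
  seg 1: a=2 b=599/1611 c=568/1611 d=-3377/14499
  seg 2: a=0 b=-6124/1611 c=-2809/1611 d=710/537
  seg 3: a=-4 b=8200/1611 c=9971/1611 d=-587/179
  seg 4: a=4 b=12293/1611 c=-5878/1611 d=5878/14499
S(9/2) = 3673/1432

Δ: Δ0=-1/3, Δ1=-2/3, Δ2=-2, Δ3=8, Δ4=1/3
row 1: diag=12, rhs=-2; c'=1/4, d'=-1/6
row 2: denom=10−3·1/4=37/4; d'=(-8−3·-1/6)/(37/4)=-30/37
row 3: denom=6−2·8/37=206/37; d'=(60−2·-30/37)/(206/37)=1140/103
row 4: denom=8−1·37/206=1611/206; d'=(-46−1·1140/103)/(1611/206)=-11756/1611
back: M4=-11756/1611
back: M3=1140/103−37/206·-11756/1611=19942/1611
back: M2=-30/37−8/37·19942/1611=-5618/1611
back: M1=-1/6−1/4·-5618/1611=1136/1611
M: M0=0, M1=1136/1611, M2=-5618/1611, M3=19942/1611, M4=-11756/1611, M5=0
seg 0: a=3, c=M0/2=0, d=(M1−M0)/(6·3)=568/14499, b=Δ0−h0·(2M0+M1)/6=-1105/1611
seg 1: a=2, c=M1/2=568/1611, d=(M2−M1)/(6·3)=-3377/14499, b=Δ1−h1·(2M1+M2)/6=599/1611
seg 2: a=0, c=M2/2=-2809/1611, d=(M3−M2)/(6·2)=710/537, b=Δ2−h2·(2M2+M3)/6=-6124/1611
seg 3: a=-4, c=M3/2=9971/1611, d=(M4−M3)/(6·1)=-587/179, b=Δ3−h3·(2M3+M4)/6=8200/1611
seg 4: a=4, c=M4/2=-5878/1611, d=(M5−M4)/(6·3)=5878/14499, b=Δ4−h4·(2M4+M5)/6=12293/1611
t_q=9/2 → seg 1, τ=3/2; S=2+599/1611·τ+568/1611·τ²+-3377/14499·τ³=3673/1432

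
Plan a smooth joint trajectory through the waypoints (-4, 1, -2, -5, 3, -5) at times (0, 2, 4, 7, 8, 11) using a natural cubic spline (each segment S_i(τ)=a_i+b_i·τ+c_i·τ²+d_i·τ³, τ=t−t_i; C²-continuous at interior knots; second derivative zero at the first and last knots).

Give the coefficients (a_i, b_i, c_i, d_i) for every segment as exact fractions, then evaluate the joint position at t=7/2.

  seg 0: a=-4 b=3532/1053 c=0 d=-1799/8424
  seg 1: a=1 b=1667/2106 c=-1799/1404 d=571/8424
  seg 2: a=-2 b=-3707/1053 c=-307/351 d=5417/9477
  seg 3: a=-5 b=7018/1053 c=4496/1053 d=-1030/351
  seg 4: a=3 b=6740/1053 c=-4774/1053 d=4774/9477
S(7/2) = -10489/22464

Δ: Δ0=5/2, Δ1=-3/2, Δ2=-1, Δ3=8, Δ4=-8/3
row 1: diag=8, rhs=-24; c'=1/4, d'=-3
row 2: denom=10−2·1/4=19/2; d'=(3−2·-3)/(19/2)=18/19
row 3: denom=8−3·6/19=134/19; d'=(54−3·18/19)/(134/19)=486/67
row 4: denom=8−1·19/134=1053/134; d'=(-64−1·486/67)/(1053/134)=-9548/1053
back: M4=-9548/1053
back: M3=486/67−19/134·-9548/1053=8992/1053
back: M2=18/19−6/19·8992/1053=-614/351
back: M1=-3−1/4·-614/351=-1799/702
M: M0=0, M1=-1799/702, M2=-614/351, M3=8992/1053, M4=-9548/1053, M5=0
seg 0: a=-4, c=M0/2=0, d=(M1−M0)/(6·2)=-1799/8424, b=Δ0−h0·(2M0+M1)/6=3532/1053
seg 1: a=1, c=M1/2=-1799/1404, d=(M2−M1)/(6·2)=571/8424, b=Δ1−h1·(2M1+M2)/6=1667/2106
seg 2: a=-2, c=M2/2=-307/351, d=(M3−M2)/(6·3)=5417/9477, b=Δ2−h2·(2M2+M3)/6=-3707/1053
seg 3: a=-5, c=M3/2=4496/1053, d=(M4−M3)/(6·1)=-1030/351, b=Δ3−h3·(2M3+M4)/6=7018/1053
seg 4: a=3, c=M4/2=-4774/1053, d=(M5−M4)/(6·3)=4774/9477, b=Δ4−h4·(2M4+M5)/6=6740/1053
t_q=7/2 → seg 1, τ=3/2; S=1+1667/2106·τ+-1799/1404·τ²+571/8424·τ³=-10489/22464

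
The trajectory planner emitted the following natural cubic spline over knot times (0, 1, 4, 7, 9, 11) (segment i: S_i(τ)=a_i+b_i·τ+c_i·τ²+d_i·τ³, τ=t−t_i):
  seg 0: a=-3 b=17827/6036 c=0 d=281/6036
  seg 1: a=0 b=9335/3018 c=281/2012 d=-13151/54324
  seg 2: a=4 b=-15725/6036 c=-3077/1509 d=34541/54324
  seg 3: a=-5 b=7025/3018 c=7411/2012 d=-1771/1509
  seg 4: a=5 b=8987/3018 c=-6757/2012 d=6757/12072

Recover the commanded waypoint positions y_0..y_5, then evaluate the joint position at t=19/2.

y_0=-3 y_1=0 y_2=4 y_3=-5 y_4=5 y_5=2
S(19/2) = 184115/32192

y_0 = S_0(0) = a_0 = -3
y_1 = S_1(0) = a_1 = 0
y_2 = S_2(0) = a_2 = 4
y_3 = S_3(0) = a_3 = -5
y_4 = S_4(0) = a_4 = 5
y_5 = S_4(2) = 2
t_q=19/2 is in segment 4 (τ=1/2); S_4(τ)=184115/32192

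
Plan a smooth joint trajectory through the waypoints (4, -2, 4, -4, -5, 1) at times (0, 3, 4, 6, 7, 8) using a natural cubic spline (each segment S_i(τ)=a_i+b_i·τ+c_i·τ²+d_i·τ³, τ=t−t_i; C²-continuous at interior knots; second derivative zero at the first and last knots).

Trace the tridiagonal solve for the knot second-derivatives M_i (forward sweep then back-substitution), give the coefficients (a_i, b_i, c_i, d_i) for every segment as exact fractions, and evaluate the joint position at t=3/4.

  seg 0: a=4 b=-5554/953 c=0 d=1216/2859
  seg 1: a=-2 b=5390/953 c=3648/953 d=-3320/953
  seg 2: a=4 b=2726/953 c=-6312/953 d=3043/1906
  seg 3: a=-4 b=-4264/953 c=2817/953 d=494/953
  seg 4: a=-5 b=2852/953 c=4299/953 d=-1433/953
S(3/4) = -365/1906

Δ: Δ0=-2, Δ1=6, Δ2=-4, Δ3=-1, Δ4=6
row 1: diag=8, rhs=48; c'=1/8, d'=6
row 2: denom=6−1·1/8=47/8; d'=(-60−1·6)/(47/8)=-528/47
row 3: denom=6−2·16/47=250/47; d'=(18−2·-528/47)/(250/47)=951/125
row 4: denom=4−1·47/250=953/250; d'=(42−1·951/125)/(953/250)=8598/953
back: M4=8598/953
back: M3=951/125−47/250·8598/953=5634/953
back: M2=-528/47−16/47·5634/953=-12624/953
back: M1=6−1/8·-12624/953=7296/953
M: M0=0, M1=7296/953, M2=-12624/953, M3=5634/953, M4=8598/953, M5=0
seg 0: a=4, c=M0/2=0, d=(M1−M0)/(6·3)=1216/2859, b=Δ0−h0·(2M0+M1)/6=-5554/953
seg 1: a=-2, c=M1/2=3648/953, d=(M2−M1)/(6·1)=-3320/953, b=Δ1−h1·(2M1+M2)/6=5390/953
seg 2: a=4, c=M2/2=-6312/953, d=(M3−M2)/(6·2)=3043/1906, b=Δ2−h2·(2M2+M3)/6=2726/953
seg 3: a=-4, c=M3/2=2817/953, d=(M4−M3)/(6·1)=494/953, b=Δ3−h3·(2M3+M4)/6=-4264/953
seg 4: a=-5, c=M4/2=4299/953, d=(M5−M4)/(6·1)=-1433/953, b=Δ4−h4·(2M4+M5)/6=2852/953
t_q=3/4 → seg 0, τ=3/4; S=4+-5554/953·τ+0·τ²+1216/2859·τ³=-365/1906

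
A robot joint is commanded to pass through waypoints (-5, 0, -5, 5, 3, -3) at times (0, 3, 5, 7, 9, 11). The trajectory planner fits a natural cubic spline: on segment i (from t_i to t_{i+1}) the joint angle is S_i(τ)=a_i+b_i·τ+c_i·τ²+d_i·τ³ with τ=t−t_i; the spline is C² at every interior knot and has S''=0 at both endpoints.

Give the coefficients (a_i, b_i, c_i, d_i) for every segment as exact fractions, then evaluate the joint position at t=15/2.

  seg 0: a=-5 b=11921/3180 c=0 d=-2207/9540
  seg 1: a=0 b=-3971/1590 c=-2207/1060 d=6617/6360
  seg 2: a=-5 b=1319/795 c=441/106 d=-3959/3180
  seg 3: a=5 b=2672/795 c=-877/265 d=359/636
  seg 4: a=3 b=-2467/795 c=41/530 d=-41/3180
S(15/2) = 50233/8480

Δ: Δ0=5/3, Δ1=-5/2, Δ2=5, Δ3=-1, Δ4=-3
row 1: diag=10, rhs=-25; c'=1/5, d'=-5/2
row 2: denom=8−2·1/5=38/5; d'=(45−2·-5/2)/(38/5)=125/19
row 3: denom=8−2·5/19=142/19; d'=(-36−2·125/19)/(142/19)=-467/71
row 4: denom=8−2·19/71=530/71; d'=(-12−2·-467/71)/(530/71)=41/265
back: M4=41/265
back: M3=-467/71−19/71·41/265=-1754/265
back: M2=125/19−5/19·-1754/265=441/53
back: M1=-5/2−1/5·441/53=-2207/530
M: M0=0, M1=-2207/530, M2=441/53, M3=-1754/265, M4=41/265, M5=0
seg 0: a=-5, c=M0/2=0, d=(M1−M0)/(6·3)=-2207/9540, b=Δ0−h0·(2M0+M1)/6=11921/3180
seg 1: a=0, c=M1/2=-2207/1060, d=(M2−M1)/(6·2)=6617/6360, b=Δ1−h1·(2M1+M2)/6=-3971/1590
seg 2: a=-5, c=M2/2=441/106, d=(M3−M2)/(6·2)=-3959/3180, b=Δ2−h2·(2M2+M3)/6=1319/795
seg 3: a=5, c=M3/2=-877/265, d=(M4−M3)/(6·2)=359/636, b=Δ3−h3·(2M3+M4)/6=2672/795
seg 4: a=3, c=M4/2=41/530, d=(M5−M4)/(6·2)=-41/3180, b=Δ4−h4·(2M4+M5)/6=-2467/795
t_q=15/2 → seg 3, τ=1/2; S=5+2672/795·τ+-877/265·τ²+359/636·τ³=50233/8480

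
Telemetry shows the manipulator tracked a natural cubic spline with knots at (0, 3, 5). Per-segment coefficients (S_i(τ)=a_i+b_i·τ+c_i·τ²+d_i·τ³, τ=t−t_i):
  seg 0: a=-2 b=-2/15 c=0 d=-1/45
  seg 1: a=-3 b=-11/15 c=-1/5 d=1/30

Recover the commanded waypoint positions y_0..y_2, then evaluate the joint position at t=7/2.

y_0=-2 y_1=-3 y_2=-5
S(7/2) = -273/80

y_0 = S_0(0) = a_0 = -2
y_1 = S_1(0) = a_1 = -3
y_2 = S_1(2) = -5
t_q=7/2 is in segment 1 (τ=1/2); S_1(τ)=-273/80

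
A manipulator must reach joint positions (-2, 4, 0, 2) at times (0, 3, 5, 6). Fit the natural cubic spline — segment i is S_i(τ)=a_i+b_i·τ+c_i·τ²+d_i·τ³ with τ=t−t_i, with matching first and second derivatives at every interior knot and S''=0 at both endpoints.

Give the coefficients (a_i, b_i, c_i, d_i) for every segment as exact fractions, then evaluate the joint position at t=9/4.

Δ: Δ0=2, Δ1=-2, Δ2=2
row 1: diag=10, rhs=-24; c'=1/5, d'=-12/5
row 2: denom=6−2·1/5=28/5; d'=(24−2·-12/5)/(28/5)=36/7
back: M2=36/7
back: M1=-12/5−1/5·36/7=-24/7
M: M0=0, M1=-24/7, M2=36/7, M3=0
seg 0: a=-2, c=M0/2=0, d=(M1−M0)/(6·3)=-4/21, b=Δ0−h0·(2M0+M1)/6=26/7
seg 1: a=4, c=M1/2=-12/7, d=(M2−M1)/(6·2)=5/7, b=Δ1−h1·(2M1+M2)/6=-10/7
seg 2: a=0, c=M2/2=18/7, d=(M3−M2)/(6·1)=-6/7, b=Δ2−h2·(2M2+M3)/6=2/7
t_q=9/4 → seg 0, τ=9/4; S=-2+26/7·τ+0·τ²+-4/21·τ³=67/16

  seg 0: a=-2 b=26/7 c=0 d=-4/21
  seg 1: a=4 b=-10/7 c=-12/7 d=5/7
  seg 2: a=0 b=2/7 c=18/7 d=-6/7
S(9/4) = 67/16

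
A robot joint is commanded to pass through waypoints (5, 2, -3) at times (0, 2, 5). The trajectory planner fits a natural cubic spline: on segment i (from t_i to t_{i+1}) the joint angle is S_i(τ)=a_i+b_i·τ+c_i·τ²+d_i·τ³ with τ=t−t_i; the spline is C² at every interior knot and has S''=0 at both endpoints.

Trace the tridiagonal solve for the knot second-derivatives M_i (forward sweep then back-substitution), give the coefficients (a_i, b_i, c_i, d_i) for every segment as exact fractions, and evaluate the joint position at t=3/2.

Δ: Δ0=-3/2, Δ1=-5/3
row 1: diag=10, rhs=-1; c'=3/10, d'=-1/10
back: M1=-1/10
M: M0=0, M1=-1/10, M2=0
seg 0: a=5, c=M0/2=0, d=(M1−M0)/(6·2)=-1/120, b=Δ0−h0·(2M0+M1)/6=-22/15
seg 1: a=2, c=M1/2=-1/20, d=(M2−M1)/(6·3)=1/180, b=Δ1−h1·(2M1+M2)/6=-47/30
t_q=3/2 → seg 0, τ=3/2; S=5+-22/15·τ+0·τ²+-1/120·τ³=887/320

  seg 0: a=5 b=-22/15 c=0 d=-1/120
  seg 1: a=2 b=-47/30 c=-1/20 d=1/180
S(3/2) = 887/320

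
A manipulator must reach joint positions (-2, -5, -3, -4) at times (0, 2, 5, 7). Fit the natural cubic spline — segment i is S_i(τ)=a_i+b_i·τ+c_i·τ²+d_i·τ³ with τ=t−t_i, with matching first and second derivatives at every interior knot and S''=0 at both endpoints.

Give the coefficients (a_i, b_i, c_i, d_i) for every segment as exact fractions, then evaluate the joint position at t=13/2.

Δ: Δ0=-3/2, Δ1=2/3, Δ2=-1/2
row 1: diag=10, rhs=13; c'=3/10, d'=13/10
row 2: denom=10−3·3/10=91/10; d'=(-7−3·13/10)/(91/10)=-109/91
back: M2=-109/91
back: M1=13/10−3/10·-109/91=151/91
M: M0=0, M1=151/91, M2=-109/91, M3=0
seg 0: a=-2, c=M0/2=0, d=(M1−M0)/(6·2)=151/1092, b=Δ0−h0·(2M0+M1)/6=-1121/546
seg 1: a=-5, c=M1/2=151/182, d=(M2−M1)/(6·3)=-10/63, b=Δ1−h1·(2M1+M2)/6=-215/546
seg 2: a=-3, c=M2/2=-109/182, d=(M3−M2)/(6·2)=109/1092, b=Δ2−h2·(2M2+M3)/6=163/546
t_q=13/2 → seg 2, τ=3/2; S=-3+163/546·τ+-109/182·τ²+109/1092·τ³=-10375/2912

  seg 0: a=-2 b=-1121/546 c=0 d=151/1092
  seg 1: a=-5 b=-215/546 c=151/182 d=-10/63
  seg 2: a=-3 b=163/546 c=-109/182 d=109/1092
S(13/2) = -10375/2912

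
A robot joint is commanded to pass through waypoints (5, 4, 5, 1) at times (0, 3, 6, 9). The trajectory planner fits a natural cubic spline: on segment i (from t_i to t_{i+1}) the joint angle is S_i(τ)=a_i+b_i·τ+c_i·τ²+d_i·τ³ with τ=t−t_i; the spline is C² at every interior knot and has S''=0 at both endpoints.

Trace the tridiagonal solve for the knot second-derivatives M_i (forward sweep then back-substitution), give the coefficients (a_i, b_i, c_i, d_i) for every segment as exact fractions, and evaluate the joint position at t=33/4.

Δ: Δ0=-1/3, Δ1=1/3, Δ2=-4/3
row 1: diag=12, rhs=4; c'=1/4, d'=1/3
row 2: denom=12−3·1/4=45/4; d'=(-10−3·1/3)/(45/4)=-44/45
back: M2=-44/45
back: M1=1/3−1/4·-44/45=26/45
M: M0=0, M1=26/45, M2=-44/45, M3=0
seg 0: a=5, c=M0/2=0, d=(M1−M0)/(6·3)=13/405, b=Δ0−h0·(2M0+M1)/6=-28/45
seg 1: a=4, c=M1/2=13/45, d=(M2−M1)/(6·3)=-7/81, b=Δ1−h1·(2M1+M2)/6=11/45
seg 2: a=5, c=M2/2=-22/45, d=(M3−M2)/(6·3)=22/405, b=Δ2−h2·(2M2+M3)/6=-16/45
t_q=33/4 → seg 2, τ=9/4; S=5+-16/45·τ+-22/45·τ²+22/405·τ³=75/32

  seg 0: a=5 b=-28/45 c=0 d=13/405
  seg 1: a=4 b=11/45 c=13/45 d=-7/81
  seg 2: a=5 b=-16/45 c=-22/45 d=22/405
S(33/4) = 75/32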